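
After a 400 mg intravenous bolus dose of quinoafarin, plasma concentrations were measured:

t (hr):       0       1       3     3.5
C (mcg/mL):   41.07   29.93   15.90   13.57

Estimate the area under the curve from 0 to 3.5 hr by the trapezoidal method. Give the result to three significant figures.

AUC = 88.7 mcg/mL·hr

Trapezoidal AUC_0→3.5:
  [0→1]: (41.07+29.93)/2 × 1 = 35.5
  [1→3]: (29.93+15.90)/2 × 2 = 45.83
  [3→3.5]: (15.90+13.57)/2 × 0.5 = 7.3675
  Sum = 88.6975 mcg/mL·hr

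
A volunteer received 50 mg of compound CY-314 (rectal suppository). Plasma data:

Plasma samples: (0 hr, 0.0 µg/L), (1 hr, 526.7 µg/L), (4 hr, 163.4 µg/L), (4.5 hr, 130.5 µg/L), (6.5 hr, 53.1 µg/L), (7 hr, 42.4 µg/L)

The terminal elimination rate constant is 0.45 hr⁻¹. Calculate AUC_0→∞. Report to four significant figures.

AUC = 1674 µg/L·hr

Trapezoidal AUC_0→7:
  [0→1]: (0.0+526.7)/2 × 1 = 263.35
  [1→4]: (526.7+163.4)/2 × 3 = 1035.15
  [4→4.5]: (163.4+130.5)/2 × 0.5 = 73.475
  [4.5→6.5]: (130.5+53.1)/2 × 2 = 183.6
  [6.5→7]: (53.1+42.4)/2 × 0.5 = 23.875
  Sum = 1579.45 µg/L·hr
Extrapolated tail: C_last / k_e = 42.4 / 0.45 = 94.222
AUC_0→∞ = 1579.45 + 94.222 = 1673.672 µg/L·hr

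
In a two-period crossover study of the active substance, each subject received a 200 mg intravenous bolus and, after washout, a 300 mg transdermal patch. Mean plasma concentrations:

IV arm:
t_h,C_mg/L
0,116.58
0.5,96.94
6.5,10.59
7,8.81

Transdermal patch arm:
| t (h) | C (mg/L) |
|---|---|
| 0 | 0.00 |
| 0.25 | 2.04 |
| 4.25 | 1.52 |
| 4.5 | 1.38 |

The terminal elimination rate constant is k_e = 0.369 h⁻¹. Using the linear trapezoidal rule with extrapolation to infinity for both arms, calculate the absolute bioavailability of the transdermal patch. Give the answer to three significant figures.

Trapezoidal AUC_0→7 (IV):
  [0→0.5]: (116.58+96.94)/2 × 0.5 = 53.38
  [0.5→6.5]: (96.94+10.59)/2 × 6 = 322.59
  [6.5→7]: (10.59+8.81)/2 × 0.5 = 4.85
  Sum = 380.82 mg/L·h
IV tail: 8.81/0.369 = 23.875; AUC_iv,0→∞ = 380.82 + 23.875 = 404.695 mg/L·h
Trapezoidal AUC_0→4.5 (transdermal patch):
  [0→0.25]: (0.00+2.04)/2 × 0.25 = 0.255
  [0.25→4.25]: (2.04+1.52)/2 × 4 = 7.12
  [4.25→4.5]: (1.52+1.38)/2 × 0.25 = 0.3625
  Sum = 7.7375 mg/L·h
transdermal patch tail: 1.38/0.369 = 3.740; AUC_ev,0→∞ = 7.7375 + 3.740 = 11.4775 mg/L·h
F = (AUC_ev/D_ev)/(AUC_iv/D_iv) = (11.4775/300)/(404.695/200) = 0.0382583/2.023475 = 0.0189

F = 0.0189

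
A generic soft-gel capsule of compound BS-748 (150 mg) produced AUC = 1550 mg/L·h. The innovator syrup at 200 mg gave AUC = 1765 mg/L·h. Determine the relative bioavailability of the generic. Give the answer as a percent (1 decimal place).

F_rel = 117.1%

F_rel = (AUC_test/D_test) / (AUC_ref/D_ref)
      = (1550/150) / (1765/200)
      = 10.3333 / 8.825 = 1.1709 = 117.09%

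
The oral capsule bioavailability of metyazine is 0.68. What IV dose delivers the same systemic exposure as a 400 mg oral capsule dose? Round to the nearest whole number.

Systemic exposure from an extravascular dose = F × D_ev, so the equivalent IV dose is F × D_ev.
D_iv = F × D_ev = 0.68 × 400 = 272 mg

D_iv = 272 mg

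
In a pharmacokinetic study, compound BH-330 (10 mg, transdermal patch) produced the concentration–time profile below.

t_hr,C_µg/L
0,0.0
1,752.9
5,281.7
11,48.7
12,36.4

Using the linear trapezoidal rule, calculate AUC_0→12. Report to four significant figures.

AUC = 3479 µg/L·hr

Trapezoidal AUC_0→12:
  [0→1]: (0.0+752.9)/2 × 1 = 376.45
  [1→5]: (752.9+281.7)/2 × 4 = 2069.2
  [5→11]: (281.7+48.7)/2 × 6 = 991.2
  [11→12]: (48.7+36.4)/2 × 1 = 42.55
  Sum = 3479.4 µg/L·hr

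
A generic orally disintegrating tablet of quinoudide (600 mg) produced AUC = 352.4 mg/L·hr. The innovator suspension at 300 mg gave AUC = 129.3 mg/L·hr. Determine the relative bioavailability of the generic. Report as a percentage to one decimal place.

F_rel = (AUC_test/D_test) / (AUC_ref/D_ref)
      = (352.4/600) / (129.3/300)
      = 0.587333 / 0.431 = 1.3627 = 136.27%

F_rel = 136.3%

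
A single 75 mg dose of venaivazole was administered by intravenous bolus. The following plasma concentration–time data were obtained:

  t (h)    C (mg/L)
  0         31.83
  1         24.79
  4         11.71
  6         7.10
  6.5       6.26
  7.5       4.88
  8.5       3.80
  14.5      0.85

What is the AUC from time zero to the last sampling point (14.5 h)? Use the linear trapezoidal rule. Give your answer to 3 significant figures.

AUC = 129 mg/L·h

Trapezoidal AUC_0→14.5:
  [0→1]: (31.83+24.79)/2 × 1 = 28.31
  [1→4]: (24.79+11.71)/2 × 3 = 54.75
  [4→6]: (11.71+7.10)/2 × 2 = 18.81
  [6→6.5]: (7.10+6.26)/2 × 0.5 = 3.34
  [6.5→7.5]: (6.26+4.88)/2 × 1 = 5.57
  [7.5→8.5]: (4.88+3.80)/2 × 1 = 4.34
  [8.5→14.5]: (3.80+0.85)/2 × 6 = 13.95
  Sum = 129.07 mg/L·h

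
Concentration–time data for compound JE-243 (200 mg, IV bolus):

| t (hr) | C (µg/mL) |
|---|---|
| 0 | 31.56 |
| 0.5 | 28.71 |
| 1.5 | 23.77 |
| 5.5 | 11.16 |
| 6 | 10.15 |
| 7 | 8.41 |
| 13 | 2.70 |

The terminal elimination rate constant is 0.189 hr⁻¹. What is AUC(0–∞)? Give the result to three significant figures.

Trapezoidal AUC_0→13:
  [0→0.5]: (31.56+28.71)/2 × 0.5 = 15.0675
  [0.5→1.5]: (28.71+23.77)/2 × 1 = 26.24
  [1.5→5.5]: (23.77+11.16)/2 × 4 = 69.86
  [5.5→6]: (11.16+10.15)/2 × 0.5 = 5.3275
  [6→7]: (10.15+8.41)/2 × 1 = 9.28
  [7→13]: (8.41+2.70)/2 × 6 = 33.33
  Sum = 159.105 µg/mL·hr
Extrapolated tail: C_last / k_e = 2.70 / 0.189 = 14.286
AUC_0→∞ = 159.105 + 14.286 = 173.391 µg/mL·hr

AUC = 173 µg/mL·hr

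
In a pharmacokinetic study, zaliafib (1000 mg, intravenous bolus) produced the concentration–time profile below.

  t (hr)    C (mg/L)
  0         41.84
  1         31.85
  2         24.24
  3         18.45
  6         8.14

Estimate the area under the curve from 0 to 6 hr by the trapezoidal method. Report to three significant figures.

Trapezoidal AUC_0→6:
  [0→1]: (41.84+31.85)/2 × 1 = 36.845
  [1→2]: (31.85+24.24)/2 × 1 = 28.045
  [2→3]: (24.24+18.45)/2 × 1 = 21.345
  [3→6]: (18.45+8.14)/2 × 3 = 39.885
  Sum = 126.12 mg/L·hr

AUC = 126 mg/L·hr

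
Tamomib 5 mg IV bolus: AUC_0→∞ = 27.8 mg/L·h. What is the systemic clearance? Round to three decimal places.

CL = 0.180 L/h

CL = Dose_iv / AUC_0→∞
   = 5 / 27.8 = 0.179856 L/h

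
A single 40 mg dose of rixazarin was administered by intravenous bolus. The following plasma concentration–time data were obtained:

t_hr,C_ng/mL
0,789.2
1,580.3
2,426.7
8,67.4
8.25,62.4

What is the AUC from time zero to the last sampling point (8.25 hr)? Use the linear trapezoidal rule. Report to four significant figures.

Trapezoidal AUC_0→8.25:
  [0→1]: (789.2+580.3)/2 × 1 = 684.75
  [1→2]: (580.3+426.7)/2 × 1 = 503.5
  [2→8]: (426.7+67.4)/2 × 6 = 1482.3
  [8→8.25]: (67.4+62.4)/2 × 0.25 = 16.225
  Sum = 2686.775 ng/mL·hr

AUC = 2687 ng/mL·hr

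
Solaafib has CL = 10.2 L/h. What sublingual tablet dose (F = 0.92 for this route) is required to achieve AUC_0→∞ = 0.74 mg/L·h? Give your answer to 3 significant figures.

Dose = 8.20 mg

Dose = CL × AUC_0→∞ / F
     = 10.2 × 0.74 / 0.92 = 8.20435 mg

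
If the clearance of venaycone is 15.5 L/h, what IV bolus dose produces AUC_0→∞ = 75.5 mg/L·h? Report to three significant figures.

Dose_iv = CL × AUC_0→∞
     = 15.5 × 75.5 = 1170.25 mg

Dose = 1170 mg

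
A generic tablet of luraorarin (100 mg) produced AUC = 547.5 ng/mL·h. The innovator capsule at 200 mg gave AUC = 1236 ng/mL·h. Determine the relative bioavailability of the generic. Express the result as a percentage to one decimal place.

F_rel = (AUC_test/D_test) / (AUC_ref/D_ref)
      = (547.5/100) / (1236/200)
      = 5.475 / 6.18 = 0.8859 = 88.59%

F_rel = 88.6%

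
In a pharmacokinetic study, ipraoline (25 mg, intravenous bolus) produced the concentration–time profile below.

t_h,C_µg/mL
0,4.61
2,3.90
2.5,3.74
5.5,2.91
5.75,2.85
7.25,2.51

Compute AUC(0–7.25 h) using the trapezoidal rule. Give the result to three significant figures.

AUC = 25.1 µg/mL·h

Trapezoidal AUC_0→7.25:
  [0→2]: (4.61+3.90)/2 × 2 = 8.51
  [2→2.5]: (3.90+3.74)/2 × 0.5 = 1.91
  [2.5→5.5]: (3.74+2.91)/2 × 3 = 9.975
  [5.5→5.75]: (2.91+2.85)/2 × 0.25 = 0.72
  [5.75→7.25]: (2.85+2.51)/2 × 1.5 = 4.02
  Sum = 25.135 µg/mL·h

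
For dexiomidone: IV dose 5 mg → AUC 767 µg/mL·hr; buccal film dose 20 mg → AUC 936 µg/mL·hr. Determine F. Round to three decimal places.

F = (AUC_ev / D_ev) / (AUC_iv / D_iv)
  = (936/20) / (767/5)
  = 46.8 / 153.4 = 0.3051

F = 0.305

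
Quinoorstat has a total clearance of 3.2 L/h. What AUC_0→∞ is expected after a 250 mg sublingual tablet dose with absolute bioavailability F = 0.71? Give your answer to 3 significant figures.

AUC_0→∞ = F × Dose / CL
        = 0.71 × 250 / 3.2 = 55.46875 mg/L·h

AUC = 55.5 mg/L·h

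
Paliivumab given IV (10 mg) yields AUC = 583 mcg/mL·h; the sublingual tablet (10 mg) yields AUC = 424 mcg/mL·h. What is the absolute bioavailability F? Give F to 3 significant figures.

F = 0.727

F = (AUC_ev / D_ev) / (AUC_iv / D_iv)
  = (424/10) / (583/10)
  = 42.4 / 58.3 = 0.7273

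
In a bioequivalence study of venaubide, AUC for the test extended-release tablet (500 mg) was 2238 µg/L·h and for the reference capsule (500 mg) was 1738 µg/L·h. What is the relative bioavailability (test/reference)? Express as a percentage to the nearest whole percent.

F_rel = (AUC_test/D_test) / (AUC_ref/D_ref)
      = (2238/500) / (1738/500)
      = 4.476 / 3.476 = 1.2877 = 128.77%

F_rel = 129%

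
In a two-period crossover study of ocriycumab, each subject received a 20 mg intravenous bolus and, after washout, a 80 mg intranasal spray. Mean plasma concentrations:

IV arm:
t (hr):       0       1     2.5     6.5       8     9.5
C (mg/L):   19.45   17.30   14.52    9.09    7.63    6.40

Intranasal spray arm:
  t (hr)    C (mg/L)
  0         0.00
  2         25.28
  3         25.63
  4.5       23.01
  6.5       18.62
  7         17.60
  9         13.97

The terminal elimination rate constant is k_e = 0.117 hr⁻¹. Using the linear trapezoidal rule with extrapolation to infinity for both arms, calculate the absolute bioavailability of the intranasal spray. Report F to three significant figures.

F = 0.432

Trapezoidal AUC_0→9.5 (IV):
  [0→1]: (19.45+17.30)/2 × 1 = 18.375
  [1→2.5]: (17.30+14.52)/2 × 1.5 = 23.865
  [2.5→6.5]: (14.52+9.09)/2 × 4 = 47.22
  [6.5→8]: (9.09+7.63)/2 × 1.5 = 12.54
  [8→9.5]: (7.63+6.40)/2 × 1.5 = 10.5225
  Sum = 112.5225 mg/L·hr
IV tail: 6.40/0.117 = 54.701; AUC_iv,0→∞ = 112.5225 + 54.701 = 167.2235 mg/L·hr
Trapezoidal AUC_0→9 (intranasal spray):
  [0→2]: (0.00+25.28)/2 × 2 = 25.28
  [2→3]: (25.28+25.63)/2 × 1 = 25.455
  [3→4.5]: (25.63+23.01)/2 × 1.5 = 36.48
  [4.5→6.5]: (23.01+18.62)/2 × 2 = 41.63
  [6.5→7]: (18.62+17.60)/2 × 0.5 = 9.055
  [7→9]: (17.60+13.97)/2 × 2 = 31.57
  Sum = 169.47 mg/L·hr
intranasal spray tail: 13.97/0.117 = 119.402; AUC_ev,0→∞ = 169.47 + 119.402 = 288.872 mg/L·hr
F = (AUC_ev/D_ev)/(AUC_iv/D_iv) = (288.872/80)/(167.2235/20) = 3.6109/8.361175 = 0.4319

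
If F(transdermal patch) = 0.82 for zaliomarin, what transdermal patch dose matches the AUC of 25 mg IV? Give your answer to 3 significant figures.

For equal systemic exposure: F × D_ev = D_iv
D_ev = D_iv / F = 25 / 0.82 = 30.4878 mg

D_transdermal = 30.5 mg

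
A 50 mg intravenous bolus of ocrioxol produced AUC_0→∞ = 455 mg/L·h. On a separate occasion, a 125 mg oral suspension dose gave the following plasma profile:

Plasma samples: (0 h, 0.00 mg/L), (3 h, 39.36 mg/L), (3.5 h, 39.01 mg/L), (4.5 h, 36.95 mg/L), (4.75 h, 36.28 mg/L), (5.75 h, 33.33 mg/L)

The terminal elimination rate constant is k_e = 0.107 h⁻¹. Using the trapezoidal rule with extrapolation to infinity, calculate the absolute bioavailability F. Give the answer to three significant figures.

Trapezoidal AUC_0→5.75 (oral suspension):
  [0→3]: (0.00+39.36)/2 × 3 = 59.04
  [3→3.5]: (39.36+39.01)/2 × 0.5 = 19.5925
  [3.5→4.5]: (39.01+36.95)/2 × 1 = 37.98
  [4.5→4.75]: (36.95+36.28)/2 × 0.25 = 9.15375
  [4.75→5.75]: (36.28+33.33)/2 × 1 = 34.805
  Sum = 160.57125 mg/L·h
Tail: C_last/k_e = 33.33/0.107 = 311.495
AUC_0→∞ (oral suspension) = 160.57125 + 311.495 = 472.06625 mg/L·h
F = (AUC_ev/D_ev)/(AUC_iv/D_iv) = (472.06625/125)/(455/50) = 3.77653/9.1 = 0.4150

F = 0.415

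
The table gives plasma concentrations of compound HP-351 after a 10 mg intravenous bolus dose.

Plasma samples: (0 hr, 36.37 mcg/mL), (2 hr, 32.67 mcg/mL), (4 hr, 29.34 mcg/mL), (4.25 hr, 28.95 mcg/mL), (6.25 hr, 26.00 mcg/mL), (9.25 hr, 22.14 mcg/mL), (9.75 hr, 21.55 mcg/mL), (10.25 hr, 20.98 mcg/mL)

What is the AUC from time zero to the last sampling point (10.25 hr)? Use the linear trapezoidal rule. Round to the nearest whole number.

Trapezoidal AUC_0→10.25:
  [0→2]: (36.37+32.67)/2 × 2 = 69.04
  [2→4]: (32.67+29.34)/2 × 2 = 62.01
  [4→4.25]: (29.34+28.95)/2 × 0.25 = 7.28625
  [4.25→6.25]: (28.95+26.00)/2 × 2 = 54.95
  [6.25→9.25]: (26.00+22.14)/2 × 3 = 72.21
  [9.25→9.75]: (22.14+21.55)/2 × 0.5 = 10.9225
  [9.75→10.25]: (21.55+20.98)/2 × 0.5 = 10.6325
  Sum = 287.05125 mcg/mL·hr

AUC = 287 mcg/mL·hr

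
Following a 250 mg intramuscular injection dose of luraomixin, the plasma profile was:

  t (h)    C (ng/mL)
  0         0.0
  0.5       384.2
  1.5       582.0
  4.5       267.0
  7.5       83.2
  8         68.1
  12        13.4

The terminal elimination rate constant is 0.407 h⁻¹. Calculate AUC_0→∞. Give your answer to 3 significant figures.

Trapezoidal AUC_0→12:
  [0→0.5]: (0.0+384.2)/2 × 0.5 = 96.05
  [0.5→1.5]: (384.2+582.0)/2 × 1 = 483.1
  [1.5→4.5]: (582.0+267.0)/2 × 3 = 1273.5
  [4.5→7.5]: (267.0+83.2)/2 × 3 = 525.3
  [7.5→8]: (83.2+68.1)/2 × 0.5 = 37.825
  [8→12]: (68.1+13.4)/2 × 4 = 163.0
  Sum = 2578.775 ng/mL·h
Extrapolated tail: C_last / k_e = 13.4 / 0.407 = 32.924
AUC_0→∞ = 2578.775 + 32.924 = 2611.699 ng/mL·h

AUC = 2610 ng/mL·h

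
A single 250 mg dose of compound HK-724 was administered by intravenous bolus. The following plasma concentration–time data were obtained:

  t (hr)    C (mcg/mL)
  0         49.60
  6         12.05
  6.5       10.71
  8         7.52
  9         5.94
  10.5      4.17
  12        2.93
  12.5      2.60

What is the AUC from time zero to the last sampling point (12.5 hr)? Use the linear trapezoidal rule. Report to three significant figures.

AUC = 225 mcg/mL·hr

Trapezoidal AUC_0→12.5:
  [0→6]: (49.60+12.05)/2 × 6 = 184.95
  [6→6.5]: (12.05+10.71)/2 × 0.5 = 5.69
  [6.5→8]: (10.71+7.52)/2 × 1.5 = 13.6725
  [8→9]: (7.52+5.94)/2 × 1 = 6.73
  [9→10.5]: (5.94+4.17)/2 × 1.5 = 7.5825
  [10.5→12]: (4.17+2.93)/2 × 1.5 = 5.325
  [12→12.5]: (2.93+2.60)/2 × 0.5 = 1.3825
  Sum = 225.3325 mcg/mL·hr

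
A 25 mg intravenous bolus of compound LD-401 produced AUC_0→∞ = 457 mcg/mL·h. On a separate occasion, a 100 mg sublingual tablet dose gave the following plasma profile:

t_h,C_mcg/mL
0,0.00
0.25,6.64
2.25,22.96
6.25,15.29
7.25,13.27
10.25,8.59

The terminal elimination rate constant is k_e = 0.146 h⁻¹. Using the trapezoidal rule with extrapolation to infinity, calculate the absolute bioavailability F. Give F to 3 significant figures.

Trapezoidal AUC_0→10.25 (sublingual tablet):
  [0→0.25]: (0.00+6.64)/2 × 0.25 = 0.83
  [0.25→2.25]: (6.64+22.96)/2 × 2 = 29.6
  [2.25→6.25]: (22.96+15.29)/2 × 4 = 76.5
  [6.25→7.25]: (15.29+13.27)/2 × 1 = 14.28
  [7.25→10.25]: (13.27+8.59)/2 × 3 = 32.79
  Sum = 154.0 mcg/mL·h
Tail: C_last/k_e = 8.59/0.146 = 58.836
AUC_0→∞ (sublingual tablet) = 154.0 + 58.836 = 212.836 mcg/mL·h
F = (AUC_ev/D_ev)/(AUC_iv/D_iv) = (212.836/100)/(457/25) = 2.12836/18.28 = 0.1164

F = 0.116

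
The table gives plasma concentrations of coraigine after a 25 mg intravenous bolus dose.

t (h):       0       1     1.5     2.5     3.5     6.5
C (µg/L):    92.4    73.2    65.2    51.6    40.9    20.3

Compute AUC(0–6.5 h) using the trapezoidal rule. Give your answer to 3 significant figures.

Trapezoidal AUC_0→6.5:
  [0→1]: (92.4+73.2)/2 × 1 = 82.8
  [1→1.5]: (73.2+65.2)/2 × 0.5 = 34.6
  [1.5→2.5]: (65.2+51.6)/2 × 1 = 58.4
  [2.5→3.5]: (51.6+40.9)/2 × 1 = 46.25
  [3.5→6.5]: (40.9+20.3)/2 × 3 = 91.8
  Sum = 313.85 µg/L·h

AUC = 314 µg/L·h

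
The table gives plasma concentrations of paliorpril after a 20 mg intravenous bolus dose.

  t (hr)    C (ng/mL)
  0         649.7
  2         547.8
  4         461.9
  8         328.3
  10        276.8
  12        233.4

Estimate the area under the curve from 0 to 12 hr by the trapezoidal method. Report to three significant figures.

AUC = 4900 ng/mL·hr

Trapezoidal AUC_0→12:
  [0→2]: (649.7+547.8)/2 × 2 = 1197.5
  [2→4]: (547.8+461.9)/2 × 2 = 1009.7
  [4→8]: (461.9+328.3)/2 × 4 = 1580.4
  [8→10]: (328.3+276.8)/2 × 2 = 605.1
  [10→12]: (276.8+233.4)/2 × 2 = 510.2
  Sum = 4902.9 ng/mL·hr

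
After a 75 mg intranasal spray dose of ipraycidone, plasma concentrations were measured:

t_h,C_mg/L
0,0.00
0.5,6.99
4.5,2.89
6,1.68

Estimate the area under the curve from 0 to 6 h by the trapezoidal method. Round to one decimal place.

Trapezoidal AUC_0→6:
  [0→0.5]: (0.00+6.99)/2 × 0.5 = 1.7475
  [0.5→4.5]: (6.99+2.89)/2 × 4 = 19.76
  [4.5→6]: (2.89+1.68)/2 × 1.5 = 3.4275
  Sum = 24.935 mg/L·h

AUC = 24.9 mg/L·h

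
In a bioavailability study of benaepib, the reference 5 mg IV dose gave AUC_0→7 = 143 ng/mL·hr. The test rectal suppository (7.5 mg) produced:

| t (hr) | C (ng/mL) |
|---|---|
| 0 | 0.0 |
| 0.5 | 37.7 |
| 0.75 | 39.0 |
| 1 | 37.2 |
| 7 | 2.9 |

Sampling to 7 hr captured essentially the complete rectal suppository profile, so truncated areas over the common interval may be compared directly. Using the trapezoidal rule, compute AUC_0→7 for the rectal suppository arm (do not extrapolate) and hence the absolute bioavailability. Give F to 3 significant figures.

Trapezoidal AUC_0→7 (rectal suppository):
  [0→0.5]: (0.0+37.7)/2 × 0.5 = 9.425
  [0.5→0.75]: (37.7+39.0)/2 × 0.25 = 9.5875
  [0.75→1]: (39.0+37.2)/2 × 0.25 = 9.525
  [1→7]: (37.2+2.9)/2 × 6 = 120.3
  Sum = 148.8375 ng/mL·hr
F = (AUC_ev/D_ev)/(AUC_iv/D_iv) = (148.8375/7.5)/(143/5) = 19.845/28.6 = 0.6939

F = 0.694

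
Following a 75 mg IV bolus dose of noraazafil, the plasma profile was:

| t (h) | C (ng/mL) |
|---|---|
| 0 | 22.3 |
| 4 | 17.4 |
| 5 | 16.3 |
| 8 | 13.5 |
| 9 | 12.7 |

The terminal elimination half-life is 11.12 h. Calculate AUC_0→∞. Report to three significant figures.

AUC = 358 ng/mL·h

Trapezoidal AUC_0→9:
  [0→4]: (22.3+17.4)/2 × 4 = 79.4
  [4→5]: (17.4+16.3)/2 × 1 = 16.85
  [5→8]: (16.3+13.5)/2 × 3 = 44.7
  [8→9]: (13.5+12.7)/2 × 1 = 13.1
  Sum = 154.05 ng/mL·h
k_e = ln2 / t½ = 0.693147 / 11.12 = 0.0623 h^-1
Extrapolated tail: C_last / k_e = 12.7 / 0.0623 = 203.852
AUC_0→∞ = 154.05 + 203.852 = 357.902 ng/mL·h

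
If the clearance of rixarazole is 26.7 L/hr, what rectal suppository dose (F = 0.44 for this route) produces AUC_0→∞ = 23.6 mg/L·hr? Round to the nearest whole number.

Dose = 1432 mg

Dose = CL × AUC_0→∞ / F
     = 26.7 × 23.6 / 0.44 = 1432.09 mg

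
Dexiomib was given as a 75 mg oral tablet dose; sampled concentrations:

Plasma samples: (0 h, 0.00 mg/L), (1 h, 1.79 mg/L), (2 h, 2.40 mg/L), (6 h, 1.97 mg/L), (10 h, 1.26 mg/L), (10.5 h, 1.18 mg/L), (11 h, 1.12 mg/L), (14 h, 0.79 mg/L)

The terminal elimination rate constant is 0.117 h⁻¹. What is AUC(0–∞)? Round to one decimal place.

AUC = 29.0 mg/L·h

Trapezoidal AUC_0→14:
  [0→1]: (0.00+1.79)/2 × 1 = 0.895
  [1→2]: (1.79+2.40)/2 × 1 = 2.095
  [2→6]: (2.40+1.97)/2 × 4 = 8.74
  [6→10]: (1.97+1.26)/2 × 4 = 6.46
  [10→10.5]: (1.26+1.18)/2 × 0.5 = 0.61
  [10.5→11]: (1.18+1.12)/2 × 0.5 = 0.575
  [11→14]: (1.12+0.79)/2 × 3 = 2.865
  Sum = 22.24 mg/L·h
Extrapolated tail: C_last / k_e = 0.79 / 0.117 = 6.752
AUC_0→∞ = 22.24 + 6.752 = 28.992 mg/L·h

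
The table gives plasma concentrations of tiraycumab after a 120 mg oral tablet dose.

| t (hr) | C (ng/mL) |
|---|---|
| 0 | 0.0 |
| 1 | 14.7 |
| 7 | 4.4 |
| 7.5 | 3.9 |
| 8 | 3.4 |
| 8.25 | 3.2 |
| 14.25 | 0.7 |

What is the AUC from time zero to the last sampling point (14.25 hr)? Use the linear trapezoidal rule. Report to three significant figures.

AUC = 81.1 ng/mL·hr

Trapezoidal AUC_0→14.25:
  [0→1]: (0.0+14.7)/2 × 1 = 7.35
  [1→7]: (14.7+4.4)/2 × 6 = 57.3
  [7→7.5]: (4.4+3.9)/2 × 0.5 = 2.075
  [7.5→8]: (3.9+3.4)/2 × 0.5 = 1.825
  [8→8.25]: (3.4+3.2)/2 × 0.25 = 0.825
  [8.25→14.25]: (3.2+0.7)/2 × 6 = 11.7
  Sum = 81.075 ng/mL·hr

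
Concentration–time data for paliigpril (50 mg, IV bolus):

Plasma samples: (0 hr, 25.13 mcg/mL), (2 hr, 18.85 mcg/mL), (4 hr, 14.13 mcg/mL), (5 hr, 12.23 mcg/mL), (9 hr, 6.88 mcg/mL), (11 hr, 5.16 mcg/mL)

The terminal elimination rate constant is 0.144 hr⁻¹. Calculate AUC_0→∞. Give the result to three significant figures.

AUC = 176 mcg/mL·hr

Trapezoidal AUC_0→11:
  [0→2]: (25.13+18.85)/2 × 2 = 43.98
  [2→4]: (18.85+14.13)/2 × 2 = 32.98
  [4→5]: (14.13+12.23)/2 × 1 = 13.18
  [5→9]: (12.23+6.88)/2 × 4 = 38.22
  [9→11]: (6.88+5.16)/2 × 2 = 12.04
  Sum = 140.4 mcg/mL·hr
Extrapolated tail: C_last / k_e = 5.16 / 0.144 = 35.833
AUC_0→∞ = 140.4 + 35.833 = 176.233 mcg/mL·hr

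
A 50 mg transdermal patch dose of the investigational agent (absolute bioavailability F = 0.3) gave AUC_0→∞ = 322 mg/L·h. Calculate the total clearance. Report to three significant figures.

CL = F × Dose / AUC_0→∞
   = 0.3 × 50 / 322 = 0.0465839 L/h

CL = 0.0466 L/h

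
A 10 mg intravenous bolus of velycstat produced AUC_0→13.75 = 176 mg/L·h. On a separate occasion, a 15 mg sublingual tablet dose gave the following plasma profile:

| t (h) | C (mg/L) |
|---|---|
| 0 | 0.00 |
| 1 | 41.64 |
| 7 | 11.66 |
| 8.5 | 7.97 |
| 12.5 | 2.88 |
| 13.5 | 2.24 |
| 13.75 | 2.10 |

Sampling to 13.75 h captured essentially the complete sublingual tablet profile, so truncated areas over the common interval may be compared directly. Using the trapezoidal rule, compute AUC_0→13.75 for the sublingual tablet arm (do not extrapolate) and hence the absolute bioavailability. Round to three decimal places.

Trapezoidal AUC_0→13.75 (sublingual tablet):
  [0→1]: (0.00+41.64)/2 × 1 = 20.82
  [1→7]: (41.64+11.66)/2 × 6 = 159.9
  [7→8.5]: (11.66+7.97)/2 × 1.5 = 14.7225
  [8.5→12.5]: (7.97+2.88)/2 × 4 = 21.7
  [12.5→13.5]: (2.88+2.24)/2 × 1 = 2.56
  [13.5→13.75]: (2.24+2.10)/2 × 0.25 = 0.5425
  Sum = 220.245 mg/L·h
F = (AUC_ev/D_ev)/(AUC_iv/D_iv) = (220.245/15)/(176/10) = 14.683/17.6 = 0.8343

F = 0.834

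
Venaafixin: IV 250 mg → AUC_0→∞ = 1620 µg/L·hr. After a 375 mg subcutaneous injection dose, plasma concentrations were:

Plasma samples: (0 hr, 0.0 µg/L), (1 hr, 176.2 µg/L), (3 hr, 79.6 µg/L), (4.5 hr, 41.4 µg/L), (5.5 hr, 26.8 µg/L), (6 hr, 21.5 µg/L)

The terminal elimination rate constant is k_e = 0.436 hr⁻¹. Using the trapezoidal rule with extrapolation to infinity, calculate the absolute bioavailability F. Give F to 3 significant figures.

F = 0.218

Trapezoidal AUC_0→6 (subcutaneous injection):
  [0→1]: (0.0+176.2)/2 × 1 = 88.1
  [1→3]: (176.2+79.6)/2 × 2 = 255.8
  [3→4.5]: (79.6+41.4)/2 × 1.5 = 90.75
  [4.5→5.5]: (41.4+26.8)/2 × 1 = 34.1
  [5.5→6]: (26.8+21.5)/2 × 0.5 = 12.075
  Sum = 480.825 µg/L·hr
Tail: C_last/k_e = 21.5/0.436 = 49.312
AUC_0→∞ (subcutaneous injection) = 480.825 + 49.312 = 530.137 µg/L·hr
F = (AUC_ev/D_ev)/(AUC_iv/D_iv) = (530.137/375)/(1620/250) = 1.4137/6.48 = 0.2182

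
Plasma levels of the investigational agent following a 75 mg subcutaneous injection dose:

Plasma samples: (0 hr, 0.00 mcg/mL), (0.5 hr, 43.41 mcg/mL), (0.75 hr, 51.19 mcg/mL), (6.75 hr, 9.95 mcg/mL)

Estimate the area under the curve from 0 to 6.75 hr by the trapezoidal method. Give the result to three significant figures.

Trapezoidal AUC_0→6.75:
  [0→0.5]: (0.00+43.41)/2 × 0.5 = 10.8525
  [0.5→0.75]: (43.41+51.19)/2 × 0.25 = 11.825
  [0.75→6.75]: (51.19+9.95)/2 × 6 = 183.42
  Sum = 206.0975 mcg/mL·hr

AUC = 206 mcg/mL·hr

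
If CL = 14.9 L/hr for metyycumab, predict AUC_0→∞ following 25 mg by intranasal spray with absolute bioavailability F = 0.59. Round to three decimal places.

AUC_0→∞ = F × Dose / CL
        = 0.59 × 25 / 14.9 = 0.989933 mg/L·hr

AUC = 0.990 mg/L·hr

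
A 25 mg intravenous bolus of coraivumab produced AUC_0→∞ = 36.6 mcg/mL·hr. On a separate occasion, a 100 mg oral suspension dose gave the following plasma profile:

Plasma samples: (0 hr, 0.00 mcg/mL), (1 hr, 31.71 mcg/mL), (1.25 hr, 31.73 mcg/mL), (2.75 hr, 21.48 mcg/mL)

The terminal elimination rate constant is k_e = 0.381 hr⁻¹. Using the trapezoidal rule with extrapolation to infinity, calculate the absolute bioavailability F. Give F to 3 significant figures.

F = 0.820

Trapezoidal AUC_0→2.75 (oral suspension):
  [0→1]: (0.00+31.71)/2 × 1 = 15.855
  [1→1.25]: (31.71+31.73)/2 × 0.25 = 7.93
  [1.25→2.75]: (31.73+21.48)/2 × 1.5 = 39.9075
  Sum = 63.6925 mcg/mL·hr
Tail: C_last/k_e = 21.48/0.381 = 56.378
AUC_0→∞ (oral suspension) = 63.6925 + 56.378 = 120.0705 mcg/mL·hr
F = (AUC_ev/D_ev)/(AUC_iv/D_iv) = (120.0705/100)/(36.6/25) = 1.200705/1.464 = 0.8202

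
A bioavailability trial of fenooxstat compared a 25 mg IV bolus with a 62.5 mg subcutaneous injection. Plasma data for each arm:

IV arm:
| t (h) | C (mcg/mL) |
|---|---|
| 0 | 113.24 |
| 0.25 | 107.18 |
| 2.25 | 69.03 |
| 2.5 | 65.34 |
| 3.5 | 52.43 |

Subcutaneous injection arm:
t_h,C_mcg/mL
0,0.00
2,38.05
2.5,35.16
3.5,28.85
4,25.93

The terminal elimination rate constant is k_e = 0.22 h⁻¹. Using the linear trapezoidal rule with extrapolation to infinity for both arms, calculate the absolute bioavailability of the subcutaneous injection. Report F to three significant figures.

F = 0.170

Trapezoidal AUC_0→3.5 (IV):
  [0→0.25]: (113.24+107.18)/2 × 0.25 = 27.5525
  [0.25→2.25]: (107.18+69.03)/2 × 2 = 176.21
  [2.25→2.5]: (69.03+65.34)/2 × 0.25 = 16.79625
  [2.5→3.5]: (65.34+52.43)/2 × 1 = 58.885
  Sum = 279.44375 mcg/mL·h
IV tail: 52.43/0.22 = 238.318; AUC_iv,0→∞ = 279.44375 + 238.318 = 517.76175 mcg/mL·h
Trapezoidal AUC_0→4 (subcutaneous injection):
  [0→2]: (0.00+38.05)/2 × 2 = 38.05
  [2→2.5]: (38.05+35.16)/2 × 0.5 = 18.3025
  [2.5→3.5]: (35.16+28.85)/2 × 1 = 32.005
  [3.5→4]: (28.85+25.93)/2 × 0.5 = 13.695
  Sum = 102.0525 mcg/mL·h
subcutaneous injection tail: 25.93/0.22 = 117.864; AUC_ev,0→∞ = 102.0525 + 117.864 = 219.9165 mcg/mL·h
F = (AUC_ev/D_ev)/(AUC_iv/D_iv) = (219.9165/62.5)/(517.76175/25) = 3.518664/20.71047 = 0.1699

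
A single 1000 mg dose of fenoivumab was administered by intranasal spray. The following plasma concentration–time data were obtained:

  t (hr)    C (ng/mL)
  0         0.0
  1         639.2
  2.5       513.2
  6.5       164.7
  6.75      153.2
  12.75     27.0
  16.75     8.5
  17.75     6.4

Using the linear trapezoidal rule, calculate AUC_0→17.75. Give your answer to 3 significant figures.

Trapezoidal AUC_0→17.75:
  [0→1]: (0.0+639.2)/2 × 1 = 319.6
  [1→2.5]: (639.2+513.2)/2 × 1.5 = 864.3
  [2.5→6.5]: (513.2+164.7)/2 × 4 = 1355.8
  [6.5→6.75]: (164.7+153.2)/2 × 0.25 = 39.7375
  [6.75→12.75]: (153.2+27.0)/2 × 6 = 540.6
  [12.75→16.75]: (27.0+8.5)/2 × 4 = 71.0
  [16.75→17.75]: (8.5+6.4)/2 × 1 = 7.45
  Sum = 3198.4875 ng/mL·hr

AUC = 3200 ng/mL·hr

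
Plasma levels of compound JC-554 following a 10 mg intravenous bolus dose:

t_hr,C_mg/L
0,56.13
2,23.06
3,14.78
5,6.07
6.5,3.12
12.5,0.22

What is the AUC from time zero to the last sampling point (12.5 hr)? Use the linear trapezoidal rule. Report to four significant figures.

Trapezoidal AUC_0→12.5:
  [0→2]: (56.13+23.06)/2 × 2 = 79.19
  [2→3]: (23.06+14.78)/2 × 1 = 18.92
  [3→5]: (14.78+6.07)/2 × 2 = 20.85
  [5→6.5]: (6.07+3.12)/2 × 1.5 = 6.8925
  [6.5→12.5]: (3.12+0.22)/2 × 6 = 10.02
  Sum = 135.8725 mg/L·hr

AUC = 135.9 mg/L·hr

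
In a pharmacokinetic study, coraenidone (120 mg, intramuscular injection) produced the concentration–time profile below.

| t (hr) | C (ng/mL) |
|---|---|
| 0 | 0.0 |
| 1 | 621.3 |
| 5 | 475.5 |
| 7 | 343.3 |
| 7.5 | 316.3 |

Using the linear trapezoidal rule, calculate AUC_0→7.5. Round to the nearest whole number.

Trapezoidal AUC_0→7.5:
  [0→1]: (0.0+621.3)/2 × 1 = 310.65
  [1→5]: (621.3+475.5)/2 × 4 = 2193.6
  [5→7]: (475.5+343.3)/2 × 2 = 818.8
  [7→7.5]: (343.3+316.3)/2 × 0.5 = 164.9
  Sum = 3487.95 ng/mL·hr

AUC = 3488 ng/mL·hr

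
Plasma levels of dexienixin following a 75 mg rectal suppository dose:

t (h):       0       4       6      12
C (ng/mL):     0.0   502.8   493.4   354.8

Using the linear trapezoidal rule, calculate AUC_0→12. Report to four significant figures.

Trapezoidal AUC_0→12:
  [0→4]: (0.0+502.8)/2 × 4 = 1005.6
  [4→6]: (502.8+493.4)/2 × 2 = 996.2
  [6→12]: (493.4+354.8)/2 × 6 = 2544.6
  Sum = 4546.4 ng/mL·h

AUC = 4546 ng/mL·h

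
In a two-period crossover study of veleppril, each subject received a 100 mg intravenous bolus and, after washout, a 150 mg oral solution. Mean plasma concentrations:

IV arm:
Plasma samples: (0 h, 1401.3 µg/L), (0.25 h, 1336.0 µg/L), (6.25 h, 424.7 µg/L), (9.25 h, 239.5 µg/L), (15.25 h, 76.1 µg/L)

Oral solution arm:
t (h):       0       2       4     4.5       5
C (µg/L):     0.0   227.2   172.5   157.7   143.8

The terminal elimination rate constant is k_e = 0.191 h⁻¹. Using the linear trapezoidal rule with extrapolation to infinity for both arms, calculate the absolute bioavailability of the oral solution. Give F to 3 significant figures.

F = 0.129

Trapezoidal AUC_0→15.25 (IV):
  [0→0.25]: (1401.3+1336.0)/2 × 0.25 = 342.1625
  [0.25→6.25]: (1336.0+424.7)/2 × 6 = 5282.1
  [6.25→9.25]: (424.7+239.5)/2 × 3 = 996.3
  [9.25→15.25]: (239.5+76.1)/2 × 6 = 946.8
  Sum = 7567.3625 µg/L·h
IV tail: 76.1/0.191 = 398.429; AUC_iv,0→∞ = 7567.3625 + 398.429 = 7965.7915 µg/L·h
Trapezoidal AUC_0→5 (oral solution):
  [0→2]: (0.0+227.2)/2 × 2 = 227.2
  [2→4]: (227.2+172.5)/2 × 2 = 399.7
  [4→4.5]: (172.5+157.7)/2 × 0.5 = 82.55
  [4.5→5]: (157.7+143.8)/2 × 0.5 = 75.375
  Sum = 784.825 µg/L·h
oral solution tail: 143.8/0.191 = 752.880; AUC_ev,0→∞ = 784.825 + 752.880 = 1537.705 µg/L·h
F = (AUC_ev/D_ev)/(AUC_iv/D_iv) = (1537.705/150)/(7965.7915/100) = 10.2514/79.657915 = 0.1287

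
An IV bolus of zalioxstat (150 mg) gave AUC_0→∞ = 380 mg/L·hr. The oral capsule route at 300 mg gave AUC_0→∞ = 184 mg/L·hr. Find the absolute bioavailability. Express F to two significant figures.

F = (AUC_ev / D_ev) / (AUC_iv / D_iv)
  = (184/300) / (380/150)
  = 0.613333 / 2.53333 = 0.2421

F = 0.24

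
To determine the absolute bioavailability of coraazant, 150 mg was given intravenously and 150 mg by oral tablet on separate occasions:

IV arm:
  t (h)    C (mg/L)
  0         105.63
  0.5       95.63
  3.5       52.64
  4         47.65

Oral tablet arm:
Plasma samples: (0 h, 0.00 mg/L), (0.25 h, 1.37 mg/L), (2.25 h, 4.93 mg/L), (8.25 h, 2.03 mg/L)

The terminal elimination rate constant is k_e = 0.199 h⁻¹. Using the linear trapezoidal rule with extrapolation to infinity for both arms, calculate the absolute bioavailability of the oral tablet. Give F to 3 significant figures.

F = 0.0699

Trapezoidal AUC_0→4 (IV):
  [0→0.5]: (105.63+95.63)/2 × 0.5 = 50.315
  [0.5→3.5]: (95.63+52.64)/2 × 3 = 222.405
  [3.5→4]: (52.64+47.65)/2 × 0.5 = 25.0725
  Sum = 297.7925 mg/L·h
IV tail: 47.65/0.199 = 239.447; AUC_iv,0→∞ = 297.7925 + 239.447 = 537.2395 mg/L·h
Trapezoidal AUC_0→8.25 (oral tablet):
  [0→0.25]: (0.00+1.37)/2 × 0.25 = 0.17125
  [0.25→2.25]: (1.37+4.93)/2 × 2 = 6.3
  [2.25→8.25]: (4.93+2.03)/2 × 6 = 20.88
  Sum = 27.35125 mg/L·h
oral tablet tail: 2.03/0.199 = 10.201; AUC_ev,0→∞ = 27.35125 + 10.201 = 37.55225 mg/L·h
F = (AUC_ev/D_ev)/(AUC_iv/D_iv) = (37.55225/150)/(537.2395/150) = 0.250348/3.5816 = 0.0699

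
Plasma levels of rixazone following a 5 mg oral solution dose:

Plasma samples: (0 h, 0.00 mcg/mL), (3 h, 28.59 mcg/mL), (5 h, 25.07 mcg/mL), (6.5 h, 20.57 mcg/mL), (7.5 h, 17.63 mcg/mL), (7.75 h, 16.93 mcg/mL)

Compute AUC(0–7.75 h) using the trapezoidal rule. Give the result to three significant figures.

AUC = 154 mcg/mL·h

Trapezoidal AUC_0→7.75:
  [0→3]: (0.00+28.59)/2 × 3 = 42.885
  [3→5]: (28.59+25.07)/2 × 2 = 53.66
  [5→6.5]: (25.07+20.57)/2 × 1.5 = 34.23
  [6.5→7.5]: (20.57+17.63)/2 × 1 = 19.1
  [7.5→7.75]: (17.63+16.93)/2 × 0.25 = 4.32
  Sum = 154.195 mcg/mL·h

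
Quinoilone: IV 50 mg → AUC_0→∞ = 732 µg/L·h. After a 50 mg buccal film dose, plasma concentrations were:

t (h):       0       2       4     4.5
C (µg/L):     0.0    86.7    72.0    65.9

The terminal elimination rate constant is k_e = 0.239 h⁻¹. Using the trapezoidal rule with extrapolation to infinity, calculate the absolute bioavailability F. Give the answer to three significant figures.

Trapezoidal AUC_0→4.5 (buccal film):
  [0→2]: (0.0+86.7)/2 × 2 = 86.7
  [2→4]: (86.7+72.0)/2 × 2 = 158.7
  [4→4.5]: (72.0+65.9)/2 × 0.5 = 34.475
  Sum = 279.875 µg/L·h
Tail: C_last/k_e = 65.9/0.239 = 275.732
AUC_0→∞ (buccal film) = 279.875 + 275.732 = 555.607 µg/L·h
F = (AUC_ev/D_ev)/(AUC_iv/D_iv) = (555.607/50)/(732/50) = 11.11214/14.64 = 0.7590

F = 0.759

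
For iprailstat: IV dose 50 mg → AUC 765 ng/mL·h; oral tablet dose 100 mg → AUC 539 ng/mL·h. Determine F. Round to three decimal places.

F = (AUC_ev / D_ev) / (AUC_iv / D_iv)
  = (539/100) / (765/50)
  = 5.39 / 15.3 = 0.3523

F = 0.352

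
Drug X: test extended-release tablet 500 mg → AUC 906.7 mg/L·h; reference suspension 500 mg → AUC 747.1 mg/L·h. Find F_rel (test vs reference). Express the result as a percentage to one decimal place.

F_rel = (AUC_test/D_test) / (AUC_ref/D_ref)
      = (906.7/500) / (747.1/500)
      = 1.8134 / 1.4942 = 1.2136 = 121.36%

F_rel = 121.4%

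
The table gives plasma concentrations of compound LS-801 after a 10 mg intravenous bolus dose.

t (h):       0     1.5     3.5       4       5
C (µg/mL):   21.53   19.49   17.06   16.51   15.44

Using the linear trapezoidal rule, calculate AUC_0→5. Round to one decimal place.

Trapezoidal AUC_0→5:
  [0→1.5]: (21.53+19.49)/2 × 1.5 = 30.765
  [1.5→3.5]: (19.49+17.06)/2 × 2 = 36.55
  [3.5→4]: (17.06+16.51)/2 × 0.5 = 8.3925
  [4→5]: (16.51+15.44)/2 × 1 = 15.975
  Sum = 91.6825 µg/mL·h

AUC = 91.7 µg/mL·h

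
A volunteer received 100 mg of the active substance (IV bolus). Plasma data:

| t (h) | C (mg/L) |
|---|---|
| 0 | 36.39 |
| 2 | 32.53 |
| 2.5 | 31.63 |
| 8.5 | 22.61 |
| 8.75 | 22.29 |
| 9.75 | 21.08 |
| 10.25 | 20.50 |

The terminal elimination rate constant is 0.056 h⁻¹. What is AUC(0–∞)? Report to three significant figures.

Trapezoidal AUC_0→10.25:
  [0→2]: (36.39+32.53)/2 × 2 = 68.92
  [2→2.5]: (32.53+31.63)/2 × 0.5 = 16.04
  [2.5→8.5]: (31.63+22.61)/2 × 6 = 162.72
  [8.5→8.75]: (22.61+22.29)/2 × 0.25 = 5.6125
  [8.75→9.75]: (22.29+21.08)/2 × 1 = 21.685
  [9.75→10.25]: (21.08+20.50)/2 × 0.5 = 10.395
  Sum = 285.3725 mg/L·h
Extrapolated tail: C_last / k_e = 20.50 / 0.056 = 366.071
AUC_0→∞ = 285.3725 + 366.071 = 651.4435 mg/L·h

AUC = 651 mg/L·h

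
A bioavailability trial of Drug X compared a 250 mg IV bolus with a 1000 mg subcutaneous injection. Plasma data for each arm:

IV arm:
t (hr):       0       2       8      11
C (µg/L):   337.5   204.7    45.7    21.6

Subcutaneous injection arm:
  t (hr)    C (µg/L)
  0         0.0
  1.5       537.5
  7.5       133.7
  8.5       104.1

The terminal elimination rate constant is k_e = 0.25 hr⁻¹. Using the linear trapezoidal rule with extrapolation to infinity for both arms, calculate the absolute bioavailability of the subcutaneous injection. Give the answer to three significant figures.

Trapezoidal AUC_0→11 (IV):
  [0→2]: (337.5+204.7)/2 × 2 = 542.2
  [2→8]: (204.7+45.7)/2 × 6 = 751.2
  [8→11]: (45.7+21.6)/2 × 3 = 100.95
  Sum = 1394.35 µg/L·hr
IV tail: 21.6/0.25 = 86.400; AUC_iv,0→∞ = 1394.35 + 86.400 = 1480.75 µg/L·hr
Trapezoidal AUC_0→8.5 (subcutaneous injection):
  [0→1.5]: (0.0+537.5)/2 × 1.5 = 403.125
  [1.5→7.5]: (537.5+133.7)/2 × 6 = 2013.6
  [7.5→8.5]: (133.7+104.1)/2 × 1 = 118.9
  Sum = 2535.625 µg/L·hr
subcutaneous injection tail: 104.1/0.25 = 416.400; AUC_ev,0→∞ = 2535.625 + 416.400 = 2952.025 µg/L·hr
F = (AUC_ev/D_ev)/(AUC_iv/D_iv) = (2952.025/1000)/(1480.75/250) = 2.952025/5.923 = 0.4984

F = 0.498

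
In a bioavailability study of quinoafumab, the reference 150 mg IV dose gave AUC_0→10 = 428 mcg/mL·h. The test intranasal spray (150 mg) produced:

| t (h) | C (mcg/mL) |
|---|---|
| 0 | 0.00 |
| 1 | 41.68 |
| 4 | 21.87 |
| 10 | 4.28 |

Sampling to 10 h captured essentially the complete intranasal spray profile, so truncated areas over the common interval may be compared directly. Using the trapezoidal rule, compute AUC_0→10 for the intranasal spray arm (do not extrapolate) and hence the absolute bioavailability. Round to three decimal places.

Trapezoidal AUC_0→10 (intranasal spray):
  [0→1]: (0.00+41.68)/2 × 1 = 20.84
  [1→4]: (41.68+21.87)/2 × 3 = 95.325
  [4→10]: (21.87+4.28)/2 × 6 = 78.45
  Sum = 194.615 mcg/mL·h
F = (AUC_ev/D_ev)/(AUC_iv/D_iv) = (194.615/150)/(428/150) = 1.29743/2.85333 = 0.4547

F = 0.455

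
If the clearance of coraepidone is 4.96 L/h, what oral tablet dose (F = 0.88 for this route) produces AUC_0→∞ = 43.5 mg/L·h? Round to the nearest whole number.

Dose = 245 mg

Dose = CL × AUC_0→∞ / F
     = 4.96 × 43.5 / 0.88 = 245.182 mg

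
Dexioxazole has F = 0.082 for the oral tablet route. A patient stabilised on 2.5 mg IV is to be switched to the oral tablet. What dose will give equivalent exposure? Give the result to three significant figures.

D_oral = 30.5 mg

For equal systemic exposure: F × D_ev = D_iv
D_ev = D_iv / F = 2.5 / 0.082 = 30.4878 mg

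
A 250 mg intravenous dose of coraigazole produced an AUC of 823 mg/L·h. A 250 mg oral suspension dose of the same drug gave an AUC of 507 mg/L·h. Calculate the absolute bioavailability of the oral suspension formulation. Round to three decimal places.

F = (AUC_ev / D_ev) / (AUC_iv / D_iv)
  = (507/250) / (823/250)
  = 2.028 / 3.292 = 0.6160

F = 0.616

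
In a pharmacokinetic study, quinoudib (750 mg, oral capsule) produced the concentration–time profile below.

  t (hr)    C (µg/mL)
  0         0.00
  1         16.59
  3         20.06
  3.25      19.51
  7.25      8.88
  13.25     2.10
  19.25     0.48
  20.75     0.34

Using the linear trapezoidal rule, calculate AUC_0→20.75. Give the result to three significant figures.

AUC = 148 µg/mL·hr

Trapezoidal AUC_0→20.75:
  [0→1]: (0.00+16.59)/2 × 1 = 8.295
  [1→3]: (16.59+20.06)/2 × 2 = 36.65
  [3→3.25]: (20.06+19.51)/2 × 0.25 = 4.94625
  [3.25→7.25]: (19.51+8.88)/2 × 4 = 56.78
  [7.25→13.25]: (8.88+2.10)/2 × 6 = 32.94
  [13.25→19.25]: (2.10+0.48)/2 × 6 = 7.74
  [19.25→20.75]: (0.48+0.34)/2 × 1.5 = 0.615
  Sum = 147.96625 µg/mL·hr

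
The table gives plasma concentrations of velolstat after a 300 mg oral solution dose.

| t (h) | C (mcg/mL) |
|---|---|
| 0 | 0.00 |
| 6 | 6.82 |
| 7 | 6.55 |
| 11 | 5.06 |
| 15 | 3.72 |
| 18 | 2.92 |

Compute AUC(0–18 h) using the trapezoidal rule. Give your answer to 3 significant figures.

AUC = 77.9 mcg/mL·h

Trapezoidal AUC_0→18:
  [0→6]: (0.00+6.82)/2 × 6 = 20.46
  [6→7]: (6.82+6.55)/2 × 1 = 6.685
  [7→11]: (6.55+5.06)/2 × 4 = 23.22
  [11→15]: (5.06+3.72)/2 × 4 = 17.56
  [15→18]: (3.72+2.92)/2 × 3 = 9.96
  Sum = 77.885 mcg/mL·h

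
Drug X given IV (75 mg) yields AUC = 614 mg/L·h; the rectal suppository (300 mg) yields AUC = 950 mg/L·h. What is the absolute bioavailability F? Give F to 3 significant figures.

F = 0.387

F = (AUC_ev / D_ev) / (AUC_iv / D_iv)
  = (950/300) / (614/75)
  = 3.16667 / 8.18667 = 0.3868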